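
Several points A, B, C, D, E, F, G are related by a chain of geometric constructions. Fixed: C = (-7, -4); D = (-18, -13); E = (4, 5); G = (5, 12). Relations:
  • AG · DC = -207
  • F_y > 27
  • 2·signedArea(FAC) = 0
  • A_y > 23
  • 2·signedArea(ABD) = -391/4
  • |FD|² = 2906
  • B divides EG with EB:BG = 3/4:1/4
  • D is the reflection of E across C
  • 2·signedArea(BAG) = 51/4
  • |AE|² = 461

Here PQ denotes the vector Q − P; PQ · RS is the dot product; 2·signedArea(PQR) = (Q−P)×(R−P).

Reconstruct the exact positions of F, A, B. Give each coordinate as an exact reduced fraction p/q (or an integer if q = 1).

1. A_x = 14  [line -11·x + -9·y + 370 = 0 ∩ |AE|² = 461]
2. A_y = 24  [line -11·x + -9·y + 370 = 0 ∩ |AE|² = 461]
   → A = (14, 24)
3. B_x = 19/4  [B divides EG with EB:BG = 3/4:1/4]
4. B_y = 41/4  [B divides EG with EB:BG = 3/4:1/4]
   → B = (19/4, 41/4)
5. F_x = 17  [line 28·x + -21·y + 112 = 0 ∩ |FD|² = 2906]
6. F_y = 28  [line 28·x + -21·y + 112 = 0 ∩ |FD|² = 2906]
   → F = (17, 28)

A = (14, 24)
B = (19/4, 41/4)
F = (17, 28)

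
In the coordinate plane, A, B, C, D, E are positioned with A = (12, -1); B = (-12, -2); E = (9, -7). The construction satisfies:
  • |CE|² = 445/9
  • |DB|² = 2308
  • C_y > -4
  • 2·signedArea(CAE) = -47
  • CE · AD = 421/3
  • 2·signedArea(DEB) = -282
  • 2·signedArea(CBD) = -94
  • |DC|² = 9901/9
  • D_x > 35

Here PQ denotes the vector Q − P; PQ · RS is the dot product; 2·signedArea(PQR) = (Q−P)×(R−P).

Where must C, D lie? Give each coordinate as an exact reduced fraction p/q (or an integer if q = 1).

C = (3, -10/3)
D = (36, 0)

1. C_x = 3  [line 6·x + -3·y + -28 = 0 ∩ |CE|² = 445/9]
2. C_y = -10/3  [line 6·x + -3·y + -28 = 0 ∩ |CE|² = 445/9]
   → C = (3, -10/3)
3. D_x = 36  [2·signedArea(DEB) = -282 ∩ 2·signedArea(CBD) = -94]
4. D_y = 0  [2·signedArea(DEB) = -282 ∩ 2·signedArea(CBD) = -94]
   → D = (36, 0)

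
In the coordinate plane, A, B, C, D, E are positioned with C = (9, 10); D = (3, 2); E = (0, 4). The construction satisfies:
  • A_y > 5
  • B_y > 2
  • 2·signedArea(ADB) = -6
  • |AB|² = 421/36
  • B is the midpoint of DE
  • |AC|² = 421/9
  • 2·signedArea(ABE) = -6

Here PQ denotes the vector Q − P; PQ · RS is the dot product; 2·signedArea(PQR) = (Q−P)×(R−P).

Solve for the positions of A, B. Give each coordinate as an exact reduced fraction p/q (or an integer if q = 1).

1. B_x = 3/2  [B is the midpoint of DE]
2. B_y = 3  [B is the midpoint of DE]
   → B = (3/2, 3)
3. A_x = 4  [line -1·x + -3/2·y + 12 = 0 ∩ |AC|² = 421/9]
4. A_y = 16/3  [line -1·x + -3/2·y + 12 = 0 ∩ |AC|² = 421/9]
   → A = (4, 16/3)

A = (4, 16/3)
B = (3/2, 3)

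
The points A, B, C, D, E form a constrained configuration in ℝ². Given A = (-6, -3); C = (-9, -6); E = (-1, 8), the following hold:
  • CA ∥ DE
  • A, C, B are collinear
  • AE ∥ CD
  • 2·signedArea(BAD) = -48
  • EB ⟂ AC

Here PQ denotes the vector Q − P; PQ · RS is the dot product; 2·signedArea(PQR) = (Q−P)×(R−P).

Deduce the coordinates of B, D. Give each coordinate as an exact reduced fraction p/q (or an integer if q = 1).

B = (2, 5)
D = (-4, 5)

1. B_x = 2  [A, C, B are collinear ∩ EB ⟂ AC]
2. B_y = 5  [A, C, B are collinear ∩ EB ⟂ AC]
   → B = (2, 5)
3. D_x = -4  [CA ∥ DE ∩ AE ∥ CD]
4. D_y = 5  [CA ∥ DE ∩ AE ∥ CD]
   → D = (-4, 5)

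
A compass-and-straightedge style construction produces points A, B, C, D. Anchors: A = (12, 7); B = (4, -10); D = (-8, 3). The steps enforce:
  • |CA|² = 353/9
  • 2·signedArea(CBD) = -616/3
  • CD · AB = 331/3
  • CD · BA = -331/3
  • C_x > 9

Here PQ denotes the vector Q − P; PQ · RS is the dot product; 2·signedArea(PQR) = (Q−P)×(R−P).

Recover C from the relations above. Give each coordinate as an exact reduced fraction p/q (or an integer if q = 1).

1. C_x = 28/3  [CD · BA = -331/3 ∩ 2·signedArea(CBD) = -616/3]
2. C_y = 4/3  [CD · BA = -331/3 ∩ 2·signedArea(CBD) = -616/3]
   → C = (28/3, 4/3)

C = (28/3, 4/3)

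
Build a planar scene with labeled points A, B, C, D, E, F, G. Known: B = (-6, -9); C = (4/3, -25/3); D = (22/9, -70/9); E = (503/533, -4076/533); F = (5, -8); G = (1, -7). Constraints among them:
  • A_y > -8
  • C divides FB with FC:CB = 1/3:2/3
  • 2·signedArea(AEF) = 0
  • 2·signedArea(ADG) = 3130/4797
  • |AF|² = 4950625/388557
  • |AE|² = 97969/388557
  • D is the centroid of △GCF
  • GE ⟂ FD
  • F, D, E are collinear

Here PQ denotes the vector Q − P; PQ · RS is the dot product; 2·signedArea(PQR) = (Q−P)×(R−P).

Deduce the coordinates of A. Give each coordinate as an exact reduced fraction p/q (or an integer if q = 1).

1. A_x = 20780/14391  [2·signedArea(AEF) = 0 ∩ 2·signedArea(ADG) = 3130/4797]
2. A_y = -110678/14391  [2·signedArea(AEF) = 0 ∩ 2·signedArea(ADG) = 3130/4797]
   → A = (20780/14391, -110678/14391)

A = (20780/14391, -110678/14391)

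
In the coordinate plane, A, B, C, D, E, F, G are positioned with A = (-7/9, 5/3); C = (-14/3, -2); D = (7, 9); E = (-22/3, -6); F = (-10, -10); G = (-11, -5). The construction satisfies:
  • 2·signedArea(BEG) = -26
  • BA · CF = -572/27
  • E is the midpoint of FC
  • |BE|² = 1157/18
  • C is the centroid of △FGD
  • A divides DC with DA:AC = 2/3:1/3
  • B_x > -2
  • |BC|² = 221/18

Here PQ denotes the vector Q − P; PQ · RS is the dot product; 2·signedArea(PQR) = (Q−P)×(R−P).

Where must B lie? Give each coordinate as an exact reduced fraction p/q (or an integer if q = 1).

B = (-3/2, -1/2)

1. B_x = -3/2  [BA · CF = -572/27 ∩ 2·signedArea(BEG) = -26]
2. B_y = -1/2  [BA · CF = -572/27 ∩ 2·signedArea(BEG) = -26]
   → B = (-3/2, -1/2)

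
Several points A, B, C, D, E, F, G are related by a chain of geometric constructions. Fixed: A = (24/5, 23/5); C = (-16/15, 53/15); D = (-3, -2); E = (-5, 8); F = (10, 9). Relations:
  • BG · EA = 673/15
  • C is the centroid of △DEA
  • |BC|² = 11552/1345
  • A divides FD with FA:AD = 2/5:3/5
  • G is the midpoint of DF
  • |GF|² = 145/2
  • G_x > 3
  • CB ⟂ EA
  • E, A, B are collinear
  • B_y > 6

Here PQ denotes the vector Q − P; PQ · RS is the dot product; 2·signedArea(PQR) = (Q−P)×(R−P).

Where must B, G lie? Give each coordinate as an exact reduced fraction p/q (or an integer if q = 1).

B = (-428/4035, 25429/4035)
G = (7/2, 7/2)

1. B_x = -428/4035  [E, A, B are collinear ∩ CB ⟂ EA]
2. B_y = 25429/4035  [E, A, B are collinear ∩ CB ⟂ EA]
   → B = (-428/4035, 25429/4035)
3. G_x = 7/2  [G is the midpoint of DF]
4. G_y = 7/2  [G is the midpoint of DF]
   → G = (7/2, 7/2)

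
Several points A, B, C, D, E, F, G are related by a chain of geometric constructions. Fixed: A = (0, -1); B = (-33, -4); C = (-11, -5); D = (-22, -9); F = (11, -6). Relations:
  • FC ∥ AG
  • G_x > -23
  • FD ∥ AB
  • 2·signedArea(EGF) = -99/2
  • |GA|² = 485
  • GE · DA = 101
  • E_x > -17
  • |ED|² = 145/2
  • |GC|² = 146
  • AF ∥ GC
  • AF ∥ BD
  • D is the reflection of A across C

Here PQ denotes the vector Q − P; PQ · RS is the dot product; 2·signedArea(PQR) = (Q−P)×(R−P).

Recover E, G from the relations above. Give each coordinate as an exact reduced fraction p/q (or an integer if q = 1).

E = (-33/2, -5/2)
G = (-22, 0)

1. G_x = -22  [AF ∥ GC ∩ FC ∥ AG]
2. G_y = 0  [AF ∥ GC ∩ FC ∥ AG]
   → G = (-22, 0)
3. E_x = -33/2  [2·signedArea(EGF) = -99/2 ∩ GE · DA = 101]
4. E_y = -5/2  [2·signedArea(EGF) = -99/2 ∩ GE · DA = 101]
   → E = (-33/2, -5/2)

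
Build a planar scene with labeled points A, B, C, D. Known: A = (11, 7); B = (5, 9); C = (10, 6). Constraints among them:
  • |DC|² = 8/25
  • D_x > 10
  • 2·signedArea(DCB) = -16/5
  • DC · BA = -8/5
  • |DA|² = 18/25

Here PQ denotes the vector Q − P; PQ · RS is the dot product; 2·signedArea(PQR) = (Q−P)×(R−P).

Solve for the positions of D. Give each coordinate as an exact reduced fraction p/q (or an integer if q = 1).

D = (52/5, 32/5)

1. D_x = 52/5  [DC · BA = -8/5 ∩ 2·signedArea(DCB) = -16/5]
2. D_y = 32/5  [DC · BA = -8/5 ∩ 2·signedArea(DCB) = -16/5]
   → D = (52/5, 32/5)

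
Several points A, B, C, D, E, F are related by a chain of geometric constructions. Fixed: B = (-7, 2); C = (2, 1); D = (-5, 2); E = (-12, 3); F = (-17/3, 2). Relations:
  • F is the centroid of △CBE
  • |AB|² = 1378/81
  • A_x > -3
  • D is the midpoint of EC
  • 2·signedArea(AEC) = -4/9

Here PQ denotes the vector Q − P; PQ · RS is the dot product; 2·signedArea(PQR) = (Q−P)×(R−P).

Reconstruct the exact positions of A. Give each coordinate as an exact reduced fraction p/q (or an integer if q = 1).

1. A_x = -26/9  [line 2·x + 14·y + -158/9 = 0 ∩ |AB|² = 1378/81]
2. A_y = 5/3  [line 2·x + 14·y + -158/9 = 0 ∩ |AB|² = 1378/81]
   → A = (-26/9, 5/3)

A = (-26/9, 5/3)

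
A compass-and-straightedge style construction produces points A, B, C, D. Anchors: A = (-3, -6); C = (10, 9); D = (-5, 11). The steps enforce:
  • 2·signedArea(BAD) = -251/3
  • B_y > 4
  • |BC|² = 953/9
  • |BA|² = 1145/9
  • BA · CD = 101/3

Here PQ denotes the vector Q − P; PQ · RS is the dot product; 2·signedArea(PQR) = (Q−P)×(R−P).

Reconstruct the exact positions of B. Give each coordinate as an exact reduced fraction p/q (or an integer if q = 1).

B = (2/3, 14/3)

1. B_x = 2/3  [2·signedArea(BAD) = -251/3 ∩ BA · CD = 101/3]
2. B_y = 14/3  [2·signedArea(BAD) = -251/3 ∩ BA · CD = 101/3]
   → B = (2/3, 14/3)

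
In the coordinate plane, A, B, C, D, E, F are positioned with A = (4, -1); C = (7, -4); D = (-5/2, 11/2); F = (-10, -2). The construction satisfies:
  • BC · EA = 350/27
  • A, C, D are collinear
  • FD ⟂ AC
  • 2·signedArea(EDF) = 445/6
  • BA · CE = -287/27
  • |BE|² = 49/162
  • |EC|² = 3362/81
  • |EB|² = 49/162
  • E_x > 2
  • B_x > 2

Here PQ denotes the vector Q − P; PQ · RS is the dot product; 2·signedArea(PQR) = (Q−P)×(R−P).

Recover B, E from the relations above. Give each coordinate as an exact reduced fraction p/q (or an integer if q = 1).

B = (17/6, 1/6)
E = (22/9, 5/9)

1. E_x = 22/9  [line 15/2·x + -15/2·y + -85/6 = 0 ∩ |EC|² = 3362/81]
2. E_y = 5/9  [line 15/2·x + -15/2·y + -85/6 = 0 ∩ |EC|² = 3362/81]
   → E = (22/9, 5/9)
3. B_x = 17/6  [line 41/9·x + -41/9·y + -328/27 = 0 ∩ |BE|² = 49/162]
4. B_y = 1/6  [line 41/9·x + -41/9·y + -328/27 = 0 ∩ |BE|² = 49/162]
   → B = (17/6, 1/6)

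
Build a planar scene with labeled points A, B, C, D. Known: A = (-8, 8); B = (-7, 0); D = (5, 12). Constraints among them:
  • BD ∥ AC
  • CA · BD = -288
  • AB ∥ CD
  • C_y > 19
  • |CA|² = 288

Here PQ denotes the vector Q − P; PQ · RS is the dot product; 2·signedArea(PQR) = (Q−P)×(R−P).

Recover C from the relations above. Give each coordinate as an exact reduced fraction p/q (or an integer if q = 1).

C = (4, 20)

1. C_x = 4  [AB ∥ CD ∩ BD ∥ AC]
2. C_y = 20  [AB ∥ CD ∩ BD ∥ AC]
   → C = (4, 20)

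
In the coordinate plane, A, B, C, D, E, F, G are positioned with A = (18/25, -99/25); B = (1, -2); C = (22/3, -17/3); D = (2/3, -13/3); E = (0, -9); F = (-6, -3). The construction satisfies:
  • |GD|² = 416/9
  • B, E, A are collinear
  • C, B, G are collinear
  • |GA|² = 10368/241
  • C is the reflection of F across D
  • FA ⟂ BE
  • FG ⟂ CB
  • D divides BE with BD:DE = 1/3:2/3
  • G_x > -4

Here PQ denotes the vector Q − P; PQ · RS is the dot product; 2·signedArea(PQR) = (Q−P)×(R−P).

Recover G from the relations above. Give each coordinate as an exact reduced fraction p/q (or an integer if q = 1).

1. G_x = -918/241  [C, B, G are collinear ∩ FG ⟂ CB]
2. G_y = 189/241  [C, B, G are collinear ∩ FG ⟂ CB]
   → G = (-918/241, 189/241)

G = (-918/241, 189/241)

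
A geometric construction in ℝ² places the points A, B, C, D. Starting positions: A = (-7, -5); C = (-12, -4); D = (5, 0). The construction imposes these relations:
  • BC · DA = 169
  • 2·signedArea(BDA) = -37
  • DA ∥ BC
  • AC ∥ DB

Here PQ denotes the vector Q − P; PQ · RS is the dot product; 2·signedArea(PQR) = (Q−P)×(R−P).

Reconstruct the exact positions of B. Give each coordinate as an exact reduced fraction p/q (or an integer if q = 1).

1. B_x = 0  [DA ∥ BC ∩ AC ∥ DB]
2. B_y = 1  [DA ∥ BC ∩ AC ∥ DB]
   → B = (0, 1)

B = (0, 1)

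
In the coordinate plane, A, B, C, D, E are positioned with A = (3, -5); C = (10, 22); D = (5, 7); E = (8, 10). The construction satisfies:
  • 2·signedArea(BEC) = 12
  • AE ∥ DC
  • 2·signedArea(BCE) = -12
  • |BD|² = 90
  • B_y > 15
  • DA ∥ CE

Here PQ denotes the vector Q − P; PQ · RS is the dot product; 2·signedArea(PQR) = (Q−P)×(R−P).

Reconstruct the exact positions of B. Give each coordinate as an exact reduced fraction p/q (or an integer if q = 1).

B = (8, 16)

1. B_x = 8  [line 12·x + -2·y + -64 = 0 ∩ |BD|² = 90]
2. B_y = 16  [line 12·x + -2·y + -64 = 0 ∩ |BD|² = 90]
   → B = (8, 16)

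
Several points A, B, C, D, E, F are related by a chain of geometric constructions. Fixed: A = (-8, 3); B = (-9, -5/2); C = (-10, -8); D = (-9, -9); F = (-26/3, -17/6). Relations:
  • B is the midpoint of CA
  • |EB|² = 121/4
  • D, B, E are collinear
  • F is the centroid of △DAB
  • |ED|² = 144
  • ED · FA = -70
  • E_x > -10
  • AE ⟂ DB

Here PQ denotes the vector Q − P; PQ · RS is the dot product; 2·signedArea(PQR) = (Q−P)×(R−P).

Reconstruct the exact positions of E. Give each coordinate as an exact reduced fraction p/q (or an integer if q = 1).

1. E_x = -9  [D, B, E are collinear ∩ AE ⟂ DB]
2. E_y = 3  [D, B, E are collinear ∩ AE ⟂ DB]
   → E = (-9, 3)

E = (-9, 3)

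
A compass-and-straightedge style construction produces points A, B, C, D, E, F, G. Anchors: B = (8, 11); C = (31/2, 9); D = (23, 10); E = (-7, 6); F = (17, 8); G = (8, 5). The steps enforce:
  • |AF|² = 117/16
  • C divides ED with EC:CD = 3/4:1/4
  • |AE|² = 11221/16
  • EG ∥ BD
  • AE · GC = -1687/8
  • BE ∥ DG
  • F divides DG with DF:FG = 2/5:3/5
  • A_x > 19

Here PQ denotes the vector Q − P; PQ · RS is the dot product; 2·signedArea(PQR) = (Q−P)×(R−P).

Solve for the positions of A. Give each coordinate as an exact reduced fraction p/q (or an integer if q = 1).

A = (77/4, 19/2)

1. A_x = 77/4  [line -15/2·x + -4·y + 1459/8 = 0 ∩ |AE|² = 11221/16]
2. A_y = 19/2  [line -15/2·x + -4·y + 1459/8 = 0 ∩ |AE|² = 11221/16]
   → A = (77/4, 19/2)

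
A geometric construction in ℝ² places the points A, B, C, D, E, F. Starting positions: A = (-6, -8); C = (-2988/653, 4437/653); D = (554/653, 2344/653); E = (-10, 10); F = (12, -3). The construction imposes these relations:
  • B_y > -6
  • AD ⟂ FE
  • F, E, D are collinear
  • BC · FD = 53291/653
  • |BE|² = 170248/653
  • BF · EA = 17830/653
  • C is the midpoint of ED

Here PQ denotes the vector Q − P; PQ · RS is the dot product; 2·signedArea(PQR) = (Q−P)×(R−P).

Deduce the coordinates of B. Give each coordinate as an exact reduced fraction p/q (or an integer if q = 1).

1. B_x = -2800/653  [BC · FD = 53291/653 ∩ BF · EA = 17830/653]
2. B_y = -3332/653  [BC · FD = 53291/653 ∩ BF · EA = 17830/653]
   → B = (-2800/653, -3332/653)

B = (-2800/653, -3332/653)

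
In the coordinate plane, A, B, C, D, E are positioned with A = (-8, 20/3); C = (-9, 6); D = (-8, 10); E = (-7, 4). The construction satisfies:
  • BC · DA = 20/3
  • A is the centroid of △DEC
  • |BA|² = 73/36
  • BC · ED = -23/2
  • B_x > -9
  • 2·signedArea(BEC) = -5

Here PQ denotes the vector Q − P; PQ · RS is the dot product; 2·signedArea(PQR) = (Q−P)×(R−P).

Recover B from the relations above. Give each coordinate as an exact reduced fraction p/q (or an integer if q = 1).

B = (-17/2, 8)

1. B_x = -17/2  [BC · DA = 20/3 ∩ 2·signedArea(BEC) = -5]
2. B_y = 8  [BC · DA = 20/3 ∩ 2·signedArea(BEC) = -5]
   → B = (-17/2, 8)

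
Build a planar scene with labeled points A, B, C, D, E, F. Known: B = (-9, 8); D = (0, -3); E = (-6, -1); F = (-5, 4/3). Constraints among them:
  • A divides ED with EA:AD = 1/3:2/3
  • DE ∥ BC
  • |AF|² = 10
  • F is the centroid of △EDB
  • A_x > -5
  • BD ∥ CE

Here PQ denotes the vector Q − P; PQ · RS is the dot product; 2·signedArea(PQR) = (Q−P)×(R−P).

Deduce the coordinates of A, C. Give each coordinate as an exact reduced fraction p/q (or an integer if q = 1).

A = (-4, -5/3)
C = (-15, 10)

1. A_x = -4  [A divides ED with EA:AD = 1/3:2/3]
2. A_y = -5/3  [A divides ED with EA:AD = 1/3:2/3]
   → A = (-4, -5/3)
3. C_x = -15  [BD ∥ CE ∩ DE ∥ BC]
4. C_y = 10  [BD ∥ CE ∩ DE ∥ BC]
   → C = (-15, 10)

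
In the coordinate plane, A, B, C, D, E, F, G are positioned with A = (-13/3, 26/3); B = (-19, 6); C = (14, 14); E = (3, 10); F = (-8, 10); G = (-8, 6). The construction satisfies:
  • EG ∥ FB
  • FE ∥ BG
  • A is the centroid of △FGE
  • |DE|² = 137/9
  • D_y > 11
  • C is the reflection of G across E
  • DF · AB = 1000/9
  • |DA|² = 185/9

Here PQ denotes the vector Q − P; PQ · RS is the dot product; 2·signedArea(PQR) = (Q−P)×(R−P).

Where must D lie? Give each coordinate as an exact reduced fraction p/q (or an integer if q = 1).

1. D_x = -2/3  [line 44/3·x + 8/3·y + -184/9 = 0 ∩ |DA|² = 185/9]
2. D_y = 34/3  [line 44/3·x + 8/3·y + -184/9 = 0 ∩ |DA|² = 185/9]
   → D = (-2/3, 34/3)

D = (-2/3, 34/3)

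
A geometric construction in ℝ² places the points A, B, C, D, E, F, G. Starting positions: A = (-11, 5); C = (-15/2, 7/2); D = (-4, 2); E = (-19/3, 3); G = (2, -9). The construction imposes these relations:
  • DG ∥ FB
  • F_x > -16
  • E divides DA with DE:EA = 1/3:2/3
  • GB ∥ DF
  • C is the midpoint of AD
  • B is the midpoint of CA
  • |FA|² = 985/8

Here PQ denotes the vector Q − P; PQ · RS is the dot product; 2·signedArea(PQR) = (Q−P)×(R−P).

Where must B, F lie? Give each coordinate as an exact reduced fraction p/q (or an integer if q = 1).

B = (-37/4, 17/4)
F = (-61/4, 61/4)

1. B_x = -37/4  [B is the midpoint of CA]
2. B_y = 17/4  [B is the midpoint of CA]
   → B = (-37/4, 17/4)
3. F_x = -61/4  [DG ∥ FB ∩ GB ∥ DF]
4. F_y = 61/4  [DG ∥ FB ∩ GB ∥ DF]
   → F = (-61/4, 61/4)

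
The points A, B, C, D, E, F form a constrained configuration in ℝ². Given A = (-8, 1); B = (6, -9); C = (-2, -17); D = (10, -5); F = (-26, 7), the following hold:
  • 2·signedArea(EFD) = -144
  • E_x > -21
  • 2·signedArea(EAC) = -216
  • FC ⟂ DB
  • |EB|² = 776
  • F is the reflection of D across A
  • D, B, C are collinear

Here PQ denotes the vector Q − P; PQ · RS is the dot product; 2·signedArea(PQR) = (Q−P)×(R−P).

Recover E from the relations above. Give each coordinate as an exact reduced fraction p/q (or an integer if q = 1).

1. E_x = -20  [2·signedArea(EFD) = -144 ∩ 2·signedArea(EAC) = -216]
2. E_y = 1  [2·signedArea(EFD) = -144 ∩ 2·signedArea(EAC) = -216]
   → E = (-20, 1)

E = (-20, 1)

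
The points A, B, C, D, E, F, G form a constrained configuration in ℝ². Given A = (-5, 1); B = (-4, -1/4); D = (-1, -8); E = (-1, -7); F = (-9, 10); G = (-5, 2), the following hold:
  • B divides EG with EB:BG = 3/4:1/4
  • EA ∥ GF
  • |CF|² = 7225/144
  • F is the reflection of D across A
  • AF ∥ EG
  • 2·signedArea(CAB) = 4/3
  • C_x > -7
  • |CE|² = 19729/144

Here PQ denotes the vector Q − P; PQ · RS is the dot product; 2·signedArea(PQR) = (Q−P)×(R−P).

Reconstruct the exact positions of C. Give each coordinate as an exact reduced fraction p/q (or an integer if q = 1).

1. C_x = -6  [line 5/4·x + 1·y + 47/12 = 0 ∩ |CF|² = 7225/144]
2. C_y = 43/12  [line 5/4·x + 1·y + 47/12 = 0 ∩ |CF|² = 7225/144]
   → C = (-6, 43/12)

C = (-6, 43/12)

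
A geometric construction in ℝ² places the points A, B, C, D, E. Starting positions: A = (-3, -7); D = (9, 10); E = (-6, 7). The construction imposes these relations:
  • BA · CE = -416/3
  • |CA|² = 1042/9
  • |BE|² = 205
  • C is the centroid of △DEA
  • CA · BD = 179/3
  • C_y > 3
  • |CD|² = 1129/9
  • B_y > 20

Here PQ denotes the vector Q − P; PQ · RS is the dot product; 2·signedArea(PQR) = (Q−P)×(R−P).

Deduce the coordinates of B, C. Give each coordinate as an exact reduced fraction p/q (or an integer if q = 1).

B = (-9, 21)
C = (0, 10/3)

1. C_x = 0  [C is the centroid of △DEA]
2. C_y = 10/3  [C is the centroid of △DEA]
   → C = (0, 10/3)
3. B_x = -9  [BA · CE = -416/3 ∩ CA · BD = 179/3]
4. B_y = 21  [BA · CE = -416/3 ∩ CA · BD = 179/3]
   → B = (-9, 21)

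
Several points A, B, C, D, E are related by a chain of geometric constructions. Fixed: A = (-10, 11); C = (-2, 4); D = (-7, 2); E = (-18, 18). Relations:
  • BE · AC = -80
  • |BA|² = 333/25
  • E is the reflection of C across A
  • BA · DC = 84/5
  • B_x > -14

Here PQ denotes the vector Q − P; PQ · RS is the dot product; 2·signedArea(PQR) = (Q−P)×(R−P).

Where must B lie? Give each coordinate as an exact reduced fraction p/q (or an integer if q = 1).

1. B_x = -68/5  [BE · AC = -80 ∩ BA · DC = 84/5]
2. B_y = 58/5  [BE · AC = -80 ∩ BA · DC = 84/5]
   → B = (-68/5, 58/5)

B = (-68/5, 58/5)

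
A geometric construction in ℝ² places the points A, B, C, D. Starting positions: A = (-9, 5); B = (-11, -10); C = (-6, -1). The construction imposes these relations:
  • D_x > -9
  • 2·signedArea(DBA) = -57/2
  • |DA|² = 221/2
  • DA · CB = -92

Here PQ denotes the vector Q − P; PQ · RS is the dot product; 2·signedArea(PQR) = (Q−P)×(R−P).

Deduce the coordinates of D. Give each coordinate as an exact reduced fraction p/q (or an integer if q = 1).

1. D_x = -17/2  [DA · CB = -92 ∩ 2·signedArea(DBA) = -57/2]
2. D_y = -11/2  [DA · CB = -92 ∩ 2·signedArea(DBA) = -57/2]
   → D = (-17/2, -11/2)

D = (-17/2, -11/2)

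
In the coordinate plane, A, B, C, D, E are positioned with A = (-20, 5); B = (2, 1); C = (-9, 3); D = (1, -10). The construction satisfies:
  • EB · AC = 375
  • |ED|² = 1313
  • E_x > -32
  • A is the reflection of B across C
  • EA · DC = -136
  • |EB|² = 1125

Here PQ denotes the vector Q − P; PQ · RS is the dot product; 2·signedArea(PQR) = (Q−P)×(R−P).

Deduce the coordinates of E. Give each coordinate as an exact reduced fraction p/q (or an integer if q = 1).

E = (-31, 7)

1. E_x = -31  [EB · AC = 375 ∩ EA · DC = -136]
2. E_y = 7  [EB · AC = 375 ∩ EA · DC = -136]
   → E = (-31, 7)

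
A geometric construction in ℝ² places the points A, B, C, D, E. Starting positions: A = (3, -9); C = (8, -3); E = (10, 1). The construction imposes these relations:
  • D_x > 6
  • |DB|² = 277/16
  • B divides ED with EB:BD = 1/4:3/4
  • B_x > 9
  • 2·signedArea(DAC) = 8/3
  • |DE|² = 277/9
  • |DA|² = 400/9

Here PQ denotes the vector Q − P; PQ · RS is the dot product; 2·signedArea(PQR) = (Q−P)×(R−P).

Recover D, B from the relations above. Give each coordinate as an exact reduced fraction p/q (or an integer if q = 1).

B = (37/4, -1/6)
D = (7, -11/3)

1. D_x = 7  [line -6·x + 5·y + 181/3 = 0 ∩ |DA|² = 400/9]
2. D_y = -11/3  [line -6·x + 5·y + 181/3 = 0 ∩ |DA|² = 400/9]
   → D = (7, -11/3)
3. B_x = 37/4  [B divides ED with EB:BD = 1/4:3/4]
4. B_y = -1/6  [B divides ED with EB:BD = 1/4:3/4]
   → B = (37/4, -1/6)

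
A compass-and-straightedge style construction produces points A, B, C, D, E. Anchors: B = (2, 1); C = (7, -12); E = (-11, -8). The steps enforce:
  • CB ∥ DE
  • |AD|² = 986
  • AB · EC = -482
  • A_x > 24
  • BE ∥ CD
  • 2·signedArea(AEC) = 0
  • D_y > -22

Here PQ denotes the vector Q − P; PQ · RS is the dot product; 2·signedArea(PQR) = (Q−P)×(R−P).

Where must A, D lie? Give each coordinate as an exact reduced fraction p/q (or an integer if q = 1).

1. A_x = 25  [2·signedArea(AEC) = 0 ∩ AB · EC = -482]
2. A_y = -16  [2·signedArea(AEC) = 0 ∩ AB · EC = -482]
   → A = (25, -16)
3. D_x = -6  [CB ∥ DE ∩ BE ∥ CD]
4. D_y = -21  [CB ∥ DE ∩ BE ∥ CD]
   → D = (-6, -21)

A = (25, -16)
D = (-6, -21)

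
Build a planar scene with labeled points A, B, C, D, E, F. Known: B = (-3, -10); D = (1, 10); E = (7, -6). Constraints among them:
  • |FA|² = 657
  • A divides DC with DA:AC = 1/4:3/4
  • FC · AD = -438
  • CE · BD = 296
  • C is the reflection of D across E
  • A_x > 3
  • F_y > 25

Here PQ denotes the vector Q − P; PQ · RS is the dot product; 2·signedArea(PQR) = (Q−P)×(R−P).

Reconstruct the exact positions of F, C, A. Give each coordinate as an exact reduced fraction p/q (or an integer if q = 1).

1. C_x = 13  [C is the reflection of D across E]
2. C_y = -22  [C is the reflection of D across E]
   → C = (13, -22)
3. A_x = 4  [A divides DC with DA:AC = 1/4:3/4]
4. A_y = 2  [A divides DC with DA:AC = 1/4:3/4]
   → A = (4, 2)
5. F_x = -5  [line 3·x + -8·y + 223 = 0 ∩ |FA|² = 657]
6. F_y = 26  [line 3·x + -8·y + 223 = 0 ∩ |FA|² = 657]
   → F = (-5, 26)

A = (4, 2)
C = (13, -22)
F = (-5, 26)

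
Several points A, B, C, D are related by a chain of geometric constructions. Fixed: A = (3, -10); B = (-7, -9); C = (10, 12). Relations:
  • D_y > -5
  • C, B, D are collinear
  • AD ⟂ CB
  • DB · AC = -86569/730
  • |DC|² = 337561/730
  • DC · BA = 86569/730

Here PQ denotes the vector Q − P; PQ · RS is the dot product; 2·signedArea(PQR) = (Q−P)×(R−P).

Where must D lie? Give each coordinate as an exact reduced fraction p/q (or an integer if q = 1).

1. D_x = -2577/730  [C, B, D are collinear ∩ AD ⟂ CB]
2. D_y = -3441/730  [C, B, D are collinear ∩ AD ⟂ CB]
   → D = (-2577/730, -3441/730)

D = (-2577/730, -3441/730)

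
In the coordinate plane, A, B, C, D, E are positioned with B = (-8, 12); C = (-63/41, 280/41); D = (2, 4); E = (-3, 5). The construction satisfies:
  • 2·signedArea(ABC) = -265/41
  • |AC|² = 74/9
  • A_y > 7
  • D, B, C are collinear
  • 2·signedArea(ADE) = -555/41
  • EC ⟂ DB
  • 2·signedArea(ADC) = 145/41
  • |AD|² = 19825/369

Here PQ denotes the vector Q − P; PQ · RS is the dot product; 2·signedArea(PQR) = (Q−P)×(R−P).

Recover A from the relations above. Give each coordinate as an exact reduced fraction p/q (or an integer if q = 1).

A = (-514/123, 977/123)

1. A_x = -514/123  [2·signedArea(ADC) = 145/41 ∩ 2·signedArea(ADE) = -555/41]
2. A_y = 977/123  [2·signedArea(ADC) = 145/41 ∩ 2·signedArea(ADE) = -555/41]
   → A = (-514/123, 977/123)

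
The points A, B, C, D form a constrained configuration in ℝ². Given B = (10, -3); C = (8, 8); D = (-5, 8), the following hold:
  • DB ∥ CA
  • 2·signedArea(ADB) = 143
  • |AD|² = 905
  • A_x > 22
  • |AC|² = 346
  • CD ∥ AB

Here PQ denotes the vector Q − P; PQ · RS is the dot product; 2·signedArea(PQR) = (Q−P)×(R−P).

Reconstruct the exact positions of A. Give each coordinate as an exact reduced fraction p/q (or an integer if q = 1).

1. A_x = 23  [CD ∥ AB ∩ DB ∥ CA]
2. A_y = -3  [CD ∥ AB ∩ DB ∥ CA]
   → A = (23, -3)

A = (23, -3)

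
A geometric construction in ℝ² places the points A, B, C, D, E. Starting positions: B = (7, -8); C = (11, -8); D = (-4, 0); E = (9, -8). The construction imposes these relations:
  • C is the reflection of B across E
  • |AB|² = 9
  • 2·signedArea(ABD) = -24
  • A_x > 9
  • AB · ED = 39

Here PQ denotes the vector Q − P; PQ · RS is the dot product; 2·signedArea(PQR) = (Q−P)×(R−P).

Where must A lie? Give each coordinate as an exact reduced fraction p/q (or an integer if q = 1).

1. A_x = 10  [2·signedArea(ABD) = -24 ∩ AB · ED = 39]
2. A_y = -8  [2·signedArea(ABD) = -24 ∩ AB · ED = 39]
   → A = (10, -8)

A = (10, -8)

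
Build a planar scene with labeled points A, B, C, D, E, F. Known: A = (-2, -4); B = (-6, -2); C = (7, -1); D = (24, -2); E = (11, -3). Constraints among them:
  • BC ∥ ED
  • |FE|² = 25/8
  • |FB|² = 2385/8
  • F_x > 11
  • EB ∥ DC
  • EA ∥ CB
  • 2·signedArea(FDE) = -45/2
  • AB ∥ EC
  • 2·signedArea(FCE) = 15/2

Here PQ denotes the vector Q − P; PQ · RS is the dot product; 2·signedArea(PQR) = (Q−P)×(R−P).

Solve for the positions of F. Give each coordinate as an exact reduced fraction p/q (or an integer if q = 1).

F = (45/4, -5/4)

1. F_x = 45/4  [2·signedArea(FDE) = -45/2 ∩ 2·signedArea(FCE) = 15/2]
2. F_y = -5/4  [2·signedArea(FDE) = -45/2 ∩ 2·signedArea(FCE) = 15/2]
   → F = (45/4, -5/4)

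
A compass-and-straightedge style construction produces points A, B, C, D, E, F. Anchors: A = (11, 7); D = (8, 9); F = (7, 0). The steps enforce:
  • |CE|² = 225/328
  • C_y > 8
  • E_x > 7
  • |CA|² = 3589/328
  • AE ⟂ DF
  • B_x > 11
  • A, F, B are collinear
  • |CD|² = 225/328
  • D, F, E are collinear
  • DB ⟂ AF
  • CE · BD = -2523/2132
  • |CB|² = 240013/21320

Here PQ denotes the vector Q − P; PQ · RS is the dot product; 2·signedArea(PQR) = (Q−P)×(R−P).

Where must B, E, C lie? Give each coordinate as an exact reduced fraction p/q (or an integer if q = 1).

B = (723/65, 469/65)
C = (1297/164, 1341/164)
E = (641/82, 603/82)

1. B_x = 723/65  [A, F, B are collinear ∩ DB ⟂ AF]
2. B_y = 469/65  [A, F, B are collinear ∩ DB ⟂ AF]
   → B = (723/65, 469/65)
3. E_x = 641/82  [D, F, E are collinear ∩ AE ⟂ DF]
4. E_y = 603/82  [D, F, E are collinear ∩ AE ⟂ DF]
   → E = (641/82, 603/82)
5. C_x = 1297/164  [line 203/65·x + -116/65·y + -21547/2132 = 0 ∩ |CE|² = 225/328]
6. C_y = 1341/164  [line 203/65·x + -116/65·y + -21547/2132 = 0 ∩ |CE|² = 225/328]
   → C = (1297/164, 1341/164)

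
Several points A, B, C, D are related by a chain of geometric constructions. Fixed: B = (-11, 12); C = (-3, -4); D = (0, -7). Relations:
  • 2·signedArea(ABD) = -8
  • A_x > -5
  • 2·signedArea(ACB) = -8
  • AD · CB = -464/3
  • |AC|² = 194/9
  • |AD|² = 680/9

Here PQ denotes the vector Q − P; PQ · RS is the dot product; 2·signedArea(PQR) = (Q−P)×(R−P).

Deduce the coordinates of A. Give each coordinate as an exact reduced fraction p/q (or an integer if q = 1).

1. A_x = -14/3  [2·signedArea(ACB) = -8 ∩ 2·signedArea(ABD) = -8]
2. A_y = 1/3  [2·signedArea(ACB) = -8 ∩ 2·signedArea(ABD) = -8]
   → A = (-14/3, 1/3)

A = (-14/3, 1/3)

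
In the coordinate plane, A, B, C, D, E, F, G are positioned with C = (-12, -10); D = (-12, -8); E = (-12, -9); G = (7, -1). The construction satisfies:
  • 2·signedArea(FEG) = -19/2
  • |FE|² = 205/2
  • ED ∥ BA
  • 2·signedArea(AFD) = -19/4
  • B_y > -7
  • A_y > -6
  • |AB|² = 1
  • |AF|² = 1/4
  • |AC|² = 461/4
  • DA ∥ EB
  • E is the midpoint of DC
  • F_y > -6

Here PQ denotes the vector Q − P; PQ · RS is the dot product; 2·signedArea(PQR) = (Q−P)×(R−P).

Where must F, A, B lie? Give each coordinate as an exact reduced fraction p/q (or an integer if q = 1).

1. F_x = -5/2  [line -8·x + 19·y + 169/2 = 0 ∩ |FE|² = 205/2]
2. F_y = -11/2  [line -8·x + 19·y + 169/2 = 0 ∩ |FE|² = 205/2]
   → F = (-5/2, -11/2)
3. A_x = -5/2  [line 5/2·x + -19/2·y + -165/4 = 0 ∩ |AC|² = 461/4]
4. A_y = -5  [line 5/2·x + -19/2·y + -165/4 = 0 ∩ |AC|² = 461/4]
   → A = (-5/2, -5)
5. B_x = -5/2  [ED ∥ BA ∩ DA ∥ EB]
6. B_y = -6  [ED ∥ BA ∩ DA ∥ EB]
   → B = (-5/2, -6)

A = (-5/2, -5)
B = (-5/2, -6)
F = (-5/2, -11/2)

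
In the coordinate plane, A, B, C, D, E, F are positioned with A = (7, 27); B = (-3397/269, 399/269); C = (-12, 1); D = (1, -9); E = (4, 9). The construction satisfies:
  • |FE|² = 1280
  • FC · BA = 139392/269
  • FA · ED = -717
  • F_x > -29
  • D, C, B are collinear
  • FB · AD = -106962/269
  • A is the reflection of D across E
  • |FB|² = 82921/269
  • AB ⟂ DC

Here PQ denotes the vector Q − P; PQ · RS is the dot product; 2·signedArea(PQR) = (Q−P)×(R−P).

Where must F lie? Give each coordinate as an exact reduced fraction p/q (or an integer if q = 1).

F = (-28, -7)

1. F_x = -28  [FB · AD = -106962/269 ∩ FC · BA = 139392/269]
2. F_y = -7  [FB · AD = -106962/269 ∩ FC · BA = 139392/269]
   → F = (-28, -7)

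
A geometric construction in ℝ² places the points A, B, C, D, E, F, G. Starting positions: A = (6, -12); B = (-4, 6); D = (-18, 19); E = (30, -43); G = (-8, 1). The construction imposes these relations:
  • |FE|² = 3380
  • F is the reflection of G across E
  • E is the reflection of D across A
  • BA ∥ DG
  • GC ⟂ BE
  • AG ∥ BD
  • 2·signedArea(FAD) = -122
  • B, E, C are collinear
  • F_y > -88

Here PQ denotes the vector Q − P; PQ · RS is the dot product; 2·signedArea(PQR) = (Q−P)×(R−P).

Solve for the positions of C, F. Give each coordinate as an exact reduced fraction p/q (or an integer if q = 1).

1. C_x = -10522/3557  [B, E, C are collinear ∩ GC ⟂ BE]
2. C_y = 16001/3557  [B, E, C are collinear ∩ GC ⟂ BE]
   → C = (-10522/3557, 16001/3557)
3. F_x = 68  [F is the reflection of G across E]
4. F_y = -87  [F is the reflection of G across E]
   → F = (68, -87)

C = (-10522/3557, 16001/3557)
F = (68, -87)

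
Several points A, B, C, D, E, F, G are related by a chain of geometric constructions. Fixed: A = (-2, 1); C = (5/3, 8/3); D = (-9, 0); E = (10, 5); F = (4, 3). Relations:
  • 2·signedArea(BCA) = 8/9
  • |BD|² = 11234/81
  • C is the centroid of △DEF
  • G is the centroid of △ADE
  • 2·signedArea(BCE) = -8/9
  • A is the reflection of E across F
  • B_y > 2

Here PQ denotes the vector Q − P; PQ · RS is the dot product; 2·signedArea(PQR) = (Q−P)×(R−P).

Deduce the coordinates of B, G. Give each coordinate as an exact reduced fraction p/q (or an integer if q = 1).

B = (22/9, 25/9)
G = (-1/3, 2)

1. B_x = 22/9  [2·signedArea(BCA) = 8/9 ∩ 2·signedArea(BCE) = -8/9]
2. B_y = 25/9  [2·signedArea(BCA) = 8/9 ∩ 2·signedArea(BCE) = -8/9]
   → B = (22/9, 25/9)
3. G_x = -1/3  [G is the centroid of △ADE]
4. G_y = 2  [G is the centroid of △ADE]
   → G = (-1/3, 2)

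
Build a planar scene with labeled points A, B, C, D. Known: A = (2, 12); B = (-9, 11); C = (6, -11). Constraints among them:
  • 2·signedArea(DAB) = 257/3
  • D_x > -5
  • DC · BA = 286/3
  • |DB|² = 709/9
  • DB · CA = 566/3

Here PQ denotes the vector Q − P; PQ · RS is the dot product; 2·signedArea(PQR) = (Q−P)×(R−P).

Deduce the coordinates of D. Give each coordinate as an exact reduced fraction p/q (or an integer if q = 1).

1. D_x = -4  [2·signedArea(DAB) = 257/3 ∩ DC · BA = 286/3]
2. D_y = 11/3  [2·signedArea(DAB) = 257/3 ∩ DC · BA = 286/3]
   → D = (-4, 11/3)

D = (-4, 11/3)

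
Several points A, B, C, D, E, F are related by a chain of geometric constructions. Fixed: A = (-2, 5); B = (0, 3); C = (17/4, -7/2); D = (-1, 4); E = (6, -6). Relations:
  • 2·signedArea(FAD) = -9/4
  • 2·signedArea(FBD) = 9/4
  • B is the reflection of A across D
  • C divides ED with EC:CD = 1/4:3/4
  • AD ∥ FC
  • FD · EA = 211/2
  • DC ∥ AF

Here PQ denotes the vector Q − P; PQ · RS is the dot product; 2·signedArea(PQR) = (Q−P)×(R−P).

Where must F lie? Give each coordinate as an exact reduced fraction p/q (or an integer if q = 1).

1. F_x = 13/4  [AD ∥ FC ∩ DC ∥ AF]
2. F_y = -5/2  [AD ∥ FC ∩ DC ∥ AF]
   → F = (13/4, -5/2)

F = (13/4, -5/2)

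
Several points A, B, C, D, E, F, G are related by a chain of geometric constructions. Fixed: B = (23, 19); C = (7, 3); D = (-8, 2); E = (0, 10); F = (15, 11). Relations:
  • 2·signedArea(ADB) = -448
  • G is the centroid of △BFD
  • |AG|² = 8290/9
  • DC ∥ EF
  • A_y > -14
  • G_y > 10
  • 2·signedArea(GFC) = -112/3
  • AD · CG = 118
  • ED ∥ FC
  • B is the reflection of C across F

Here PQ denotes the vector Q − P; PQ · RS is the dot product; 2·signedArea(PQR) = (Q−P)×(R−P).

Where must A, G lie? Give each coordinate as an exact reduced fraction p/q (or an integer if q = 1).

1. G_x = 10  [G is the centroid of △BFD]
2. G_y = 32/3  [G is the centroid of △BFD]
   → G = (10, 32/3)
3. A_x = -9  [2·signedArea(ADB) = -448 ∩ AD · CG = 118]
4. A_y = -13  [2·signedArea(ADB) = -448 ∩ AD · CG = 118]
   → A = (-9, -13)

A = (-9, -13)
G = (10, 32/3)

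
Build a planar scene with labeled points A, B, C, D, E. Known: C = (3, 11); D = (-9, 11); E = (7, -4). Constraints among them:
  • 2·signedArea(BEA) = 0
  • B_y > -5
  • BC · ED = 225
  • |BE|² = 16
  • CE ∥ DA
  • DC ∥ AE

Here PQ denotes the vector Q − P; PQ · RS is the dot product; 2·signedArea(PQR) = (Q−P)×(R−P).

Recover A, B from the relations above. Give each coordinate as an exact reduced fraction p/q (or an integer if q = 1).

A = (-5, -4)
B = (3, -4)

1. A_x = -5  [DC ∥ AE ∩ CE ∥ DA]
2. A_y = -4  [DC ∥ AE ∩ CE ∥ DA]
   → A = (-5, -4)
3. B_x = 3  [2·signedArea(BEA) = 0 ∩ BC · ED = 225]
4. B_y = -4  [2·signedArea(BEA) = 0 ∩ BC · ED = 225]
   → B = (3, -4)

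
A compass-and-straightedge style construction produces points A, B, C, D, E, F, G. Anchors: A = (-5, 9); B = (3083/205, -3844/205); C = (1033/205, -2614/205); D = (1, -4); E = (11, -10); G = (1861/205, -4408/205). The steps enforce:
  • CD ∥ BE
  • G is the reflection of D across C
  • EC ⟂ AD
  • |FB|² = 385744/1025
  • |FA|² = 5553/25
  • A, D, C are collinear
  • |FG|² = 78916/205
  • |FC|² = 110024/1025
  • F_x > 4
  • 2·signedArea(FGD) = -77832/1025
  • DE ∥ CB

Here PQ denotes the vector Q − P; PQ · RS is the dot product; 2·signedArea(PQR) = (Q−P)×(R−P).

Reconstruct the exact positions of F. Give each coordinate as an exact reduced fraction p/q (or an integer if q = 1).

F = (23/5, -12/5)

1. F_x = 23/5  [line -3588/205·x + -1656/205·y + 62652/1025 = 0 ∩ |FA|² = 5553/25]
2. F_y = -12/5  [line -3588/205·x + -1656/205·y + 62652/1025 = 0 ∩ |FA|² = 5553/25]
   → F = (23/5, -12/5)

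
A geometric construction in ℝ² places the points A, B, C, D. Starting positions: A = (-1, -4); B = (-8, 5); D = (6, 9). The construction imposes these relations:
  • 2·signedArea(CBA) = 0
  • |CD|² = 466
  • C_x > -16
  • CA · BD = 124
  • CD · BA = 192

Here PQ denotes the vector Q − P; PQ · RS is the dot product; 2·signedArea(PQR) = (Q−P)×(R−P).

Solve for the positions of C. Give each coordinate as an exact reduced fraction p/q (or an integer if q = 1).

C = (-15, 14)

1. C_x = -15  [2·signedArea(CBA) = 0 ∩ CD · BA = 192]
2. C_y = 14  [2·signedArea(CBA) = 0 ∩ CD · BA = 192]
   → C = (-15, 14)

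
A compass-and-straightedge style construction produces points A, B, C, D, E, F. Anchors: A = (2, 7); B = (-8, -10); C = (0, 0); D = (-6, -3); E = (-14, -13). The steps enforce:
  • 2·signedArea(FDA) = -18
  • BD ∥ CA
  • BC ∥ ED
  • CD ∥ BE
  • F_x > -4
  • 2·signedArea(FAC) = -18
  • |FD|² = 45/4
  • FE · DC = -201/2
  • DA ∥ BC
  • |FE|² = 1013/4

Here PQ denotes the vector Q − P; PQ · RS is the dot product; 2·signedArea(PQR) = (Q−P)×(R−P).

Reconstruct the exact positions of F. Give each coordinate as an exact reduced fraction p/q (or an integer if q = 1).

1. F_x = -3  [2·signedArea(FAC) = -18 ∩ 2·signedArea(FDA) = -18]
2. F_y = -3/2  [2·signedArea(FAC) = -18 ∩ 2·signedArea(FDA) = -18]
   → F = (-3, -3/2)

F = (-3, -3/2)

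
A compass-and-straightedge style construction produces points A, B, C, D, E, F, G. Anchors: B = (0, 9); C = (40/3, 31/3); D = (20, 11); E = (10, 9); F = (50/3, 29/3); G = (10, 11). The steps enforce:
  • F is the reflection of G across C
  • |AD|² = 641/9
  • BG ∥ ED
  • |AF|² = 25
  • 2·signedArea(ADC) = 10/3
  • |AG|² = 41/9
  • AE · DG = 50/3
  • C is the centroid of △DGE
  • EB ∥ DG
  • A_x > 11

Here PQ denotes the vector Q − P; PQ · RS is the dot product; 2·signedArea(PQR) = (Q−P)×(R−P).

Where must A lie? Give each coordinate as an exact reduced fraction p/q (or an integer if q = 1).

A = (35/3, 29/3)

1. A_x = 35/3  [AE · DG = 50/3 ∩ 2·signedArea(ADC) = 10/3]
2. A_y = 29/3  [AE · DG = 50/3 ∩ 2·signedArea(ADC) = 10/3]
   → A = (35/3, 29/3)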